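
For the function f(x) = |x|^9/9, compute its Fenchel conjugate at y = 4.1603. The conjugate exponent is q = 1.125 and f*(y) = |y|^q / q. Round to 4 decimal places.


The conjugate exponent q satisfies 1/p + 1/q = 1.
p = 9, so q = 9/(9 - 1) = 1.125
|y|^q = 4.1603^1.125 = 4.9718
f*(4.1603) = 4.9718 / 1.125 = 4.4194


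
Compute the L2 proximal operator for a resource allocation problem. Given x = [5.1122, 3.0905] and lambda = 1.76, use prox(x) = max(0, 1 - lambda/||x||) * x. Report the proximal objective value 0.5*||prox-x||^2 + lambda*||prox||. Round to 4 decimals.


Step 1: Compute ||x||.
||x|| = 5.9738
Step 2: Compute scaling factor.
scale = max(0, 1 - 1.76/5.9738) = 0.7054
Step 3: prox(x) = [3.606, 2.18]
||prox(x)|| = 4.2138
Step 4: Proximal objective.
0.5*||prox-x||^2 = 1.5488
lambda*||prox|| = 7.4163
Total = 8.965


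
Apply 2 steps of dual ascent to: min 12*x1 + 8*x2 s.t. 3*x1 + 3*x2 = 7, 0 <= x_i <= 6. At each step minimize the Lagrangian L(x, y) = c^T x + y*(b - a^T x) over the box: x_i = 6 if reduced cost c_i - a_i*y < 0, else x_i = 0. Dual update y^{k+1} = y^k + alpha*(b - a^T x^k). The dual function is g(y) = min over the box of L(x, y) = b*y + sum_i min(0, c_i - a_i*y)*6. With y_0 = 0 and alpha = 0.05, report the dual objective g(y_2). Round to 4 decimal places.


Dual ascent for LP: min 12*x1 + 8*x2, 3*x1 + 3*x2 = 7, 0 <= x_i <= 6
Step 1: y^k = 0.0, reduced costs: (12.0, 8.0)
  x^k = (0.0, 0.0), subgradient = b - a^T x = 7.0
  y^{k+1} = 0.0 + 0.05*7.0 = 0.35
Step 2: y^k = 0.35, reduced costs: (10.95, 6.95)
  x^k = (0.0, 0.0), subgradient = b - a^T x = 7.0
  y^{k+1} = 0.35 + 0.05*7.0 = 0.7
Dual objective at y_2 = 0.7: reduced costs (9.9, 5.9), box minimizer x = (0.0, 0.0)
g(y_2) = b*y + (c1 - a1*y)*x1 + (c2 - a2*y)*x2 = 7*0.7 + 9.9*0.0 + 5.9*0.0 = 4.9 + 0.0 + 0.0 = 4.9


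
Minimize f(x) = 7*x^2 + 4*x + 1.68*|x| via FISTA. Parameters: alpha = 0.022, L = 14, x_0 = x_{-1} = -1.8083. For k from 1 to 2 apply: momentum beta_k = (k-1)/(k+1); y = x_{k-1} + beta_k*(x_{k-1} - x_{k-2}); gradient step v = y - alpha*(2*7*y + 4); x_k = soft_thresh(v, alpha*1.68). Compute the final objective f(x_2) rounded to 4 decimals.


FISTA on f(x) = 7*x^2 + 4*x + 1.68*|x|
L = 14, alpha = 0.022
Iteration 1: beta = 0.0, y = -1.8083 + 0.0*(-1.8083 + 1.8083) = -1.8083
  grad(y) = -21.3162, v = y - alpha*grad = -1.3393
  prox(v) = soft_thresh(-1.3393, 0.037) = -1.3024
Iteration 2: beta = 0.3333, y = -1.3024 + 0.3333*(-1.3024 + 1.8083) = -1.1337
  grad(y) = -11.8724, v = y - alpha*grad = -0.8726
  prox(v) = soft_thresh(-0.8726, 0.037) = -0.8356
f(x_2) = 7*(-0.8356)^2 + 4*(-0.8356) + 1.68*|-0.8356| = 2.9489


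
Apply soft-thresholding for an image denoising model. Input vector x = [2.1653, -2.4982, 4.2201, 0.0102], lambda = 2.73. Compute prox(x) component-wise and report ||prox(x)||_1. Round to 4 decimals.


Soft-thresholding with lambda = 2.73:
prox(2.1653) = sign(2.1653)*max(|2.1653| - 2.73, 0) = 0.0
prox(-2.4982) = sign(-2.4982)*max(|-2.4982| - 2.73, 0) = 0.0
prox(4.2201) = sign(4.2201)*max(|4.2201| - 2.73, 0) = 1.4901
prox(0.0102) = sign(0.0102)*max(|0.0102| - 2.73, 0) = 0.0
prox(x) = [0.0, 0.0, 1.4901, 0.0]
||prox(x)||_1 = 0.0 + 0.0 + 1.4901 + 0.0 = 1.4901


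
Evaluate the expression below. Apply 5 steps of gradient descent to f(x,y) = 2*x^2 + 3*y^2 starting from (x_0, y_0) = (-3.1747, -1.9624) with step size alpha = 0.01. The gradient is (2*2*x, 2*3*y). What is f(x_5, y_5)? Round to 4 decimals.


Gradient descent on f(x,y) = 2*x^2 + 3*y^2.
Starting point: (-3.1747, -1.9624), alpha = 0.01
Step 1: grad_x = 2*2*-3.1747 = -12.6988, grad_y = 2*3*-1.9624 = -11.7744
  x_1 = -3.1747 - 0.01*-12.6988 = -3.0477
  y_1 = -1.9624 - 0.01*-11.7744 = -1.8447
Step 2: grad_x = 2*2*-3.0477 = -12.1908, grad_y = 2*3*-1.8447 = -11.0679
  x_2 = -3.0477 - 0.01*-12.1908 = -2.9258
  y_2 = -1.8447 - 0.01*-11.0679 = -1.734
Step 3: grad_x = 2*2*-2.9258 = -11.7032, grad_y = 2*3*-1.734 = -10.4039
  x_3 = -2.9258 - 0.01*-11.7032 = -2.8088
  y_3 = -1.734 - 0.01*-10.4039 = -1.6299
Step 4: grad_x = 2*2*-2.8088 = -11.2351, grad_y = 2*3*-1.6299 = -9.7796
  x_4 = -2.8088 - 0.01*-11.2351 = -2.6964
  y_4 = -1.6299 - 0.01*-9.7796 = -1.5321
Step 5: grad_x = 2*2*-2.6964 = -10.7857, grad_y = 2*3*-1.5321 = -9.1929
  x_5 = -2.6964 - 0.01*-10.7857 = -2.5886
  y_5 = -1.5321 - 0.01*-9.1929 = -1.4402
f(-2.5886, -1.4402) = 2*(-2.5886)^2 + 3*(-1.4402)^2 = 19.624


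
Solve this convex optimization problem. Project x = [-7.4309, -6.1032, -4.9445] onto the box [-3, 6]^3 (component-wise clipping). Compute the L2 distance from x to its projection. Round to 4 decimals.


Project each component onto [-3, 6].
clip(-7.4309) = -3.0, clip(-6.1032) = -3.0, clip(-4.9445) = -3.0
Projection = [-3.0, -3.0, -3.0]
Squared diffs: [19.6329, 9.6299, 3.7811]
Distance = sqrt(33.0439) = 5.7484


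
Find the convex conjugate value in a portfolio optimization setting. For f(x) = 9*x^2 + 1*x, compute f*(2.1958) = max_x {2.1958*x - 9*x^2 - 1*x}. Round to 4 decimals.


f*(y) = sup_x {y*x - a*x^2 - b*x} = sup_x {(y-b)*x - a*x^2}
FOC: (y - b) - 2a*x = 0 => x* = (y - b)/(2a)
x* = (2.1958 - 1)/(2*9) = 0.0664
f*(2.1958) = (y-b)^2/(4a) = (2.1958 - 1)^2/(4*9)
= 1.4299/36 = 0.0397


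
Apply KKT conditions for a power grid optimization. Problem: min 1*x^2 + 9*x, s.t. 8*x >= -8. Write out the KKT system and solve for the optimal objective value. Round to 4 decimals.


Step 1: Try lambda = 0 (constraint inactive).
x_unc = -9/(2*1) = -4.5
Check: 8*-4.5 = -36.0 < -8 -- violated!
Step 2: Constraint must be active: 8*x = -8
x* = -8/8 = -1.0
lambda = (2*1*(-1.0) + 9)/8 = 0.875
Step 3: Compute optimal value.
f(x*) = 1*(-1.0)^2 + 9*(-1.0) = -8.0


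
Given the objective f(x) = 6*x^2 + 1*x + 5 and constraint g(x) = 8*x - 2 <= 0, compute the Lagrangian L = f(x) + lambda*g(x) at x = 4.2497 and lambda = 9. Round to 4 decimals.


Step 1: Evaluate f(x).
f(4.2497) = 6*4.2497^2 + 1*4.2497 + 5 = 117.6094
Step 2: Evaluate g(x).
g(4.2497) = 8*4.2497 - 2 = 31.9976
Step 3: Compute Lagrangian.
L = 117.6094 + 9*31.9976 = 405.5878


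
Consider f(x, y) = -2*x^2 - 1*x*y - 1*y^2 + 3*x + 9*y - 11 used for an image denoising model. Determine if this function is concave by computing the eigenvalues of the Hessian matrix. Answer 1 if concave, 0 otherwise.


The Hessian of f(x,y) = -2*x^2 - 1*x*y - 1*y^2 + 3*x + 9*y - 11 is:
H = [[-4, -1], [-1, -2]]
Trace = -4 - 2 = -6
Determinant = -4*-2 - (-1)^2 = 7
Discriminant = (-6)^2 - 4*7 = 8.0
Eigenvalues: lambda_1 = -4.4142, lambda_2 = -1.5858
The function is concave.

1


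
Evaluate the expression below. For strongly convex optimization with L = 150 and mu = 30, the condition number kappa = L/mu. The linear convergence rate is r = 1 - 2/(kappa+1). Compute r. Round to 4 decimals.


Step 1: Compute the condition number.
kappa = L/mu = 150/30 = 5.0
Step 2: Compute the convergence rate.
r = 1 - 2/(kappa + 1) = 1 - 2*mu/(L + mu) = (L - mu)/(L + mu) = 120/180 = 0.6667


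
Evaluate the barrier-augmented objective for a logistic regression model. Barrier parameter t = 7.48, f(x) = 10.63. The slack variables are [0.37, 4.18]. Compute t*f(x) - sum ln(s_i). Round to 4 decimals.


Step 1: Compute log-barrier.
ln values: [-0.9943, 1.4303]
phi = -(-0.9943 + 1.4303) = -0.4361
Step 2: Compute augmented objective.
t*f(x) = 7.48*10.63 = 79.5124
Total = 79.5124 - 0.4361 = 79.0763


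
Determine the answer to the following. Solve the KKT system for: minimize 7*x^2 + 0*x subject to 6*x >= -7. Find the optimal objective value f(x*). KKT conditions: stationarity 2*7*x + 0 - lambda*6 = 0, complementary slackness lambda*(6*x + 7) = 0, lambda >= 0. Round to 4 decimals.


Step 1: Try lambda = 0 (constraint inactive).
Stationarity: 2*7*x + 0 = 0
x* = 0/(2*7) = 0.0
Check constraint: 6*0.0 = 0.0 >= -7 -- satisfied.
Step 2: Compute optimal value.
f(x*) = 7*0.0^2 + 0*0.0 = 0.0


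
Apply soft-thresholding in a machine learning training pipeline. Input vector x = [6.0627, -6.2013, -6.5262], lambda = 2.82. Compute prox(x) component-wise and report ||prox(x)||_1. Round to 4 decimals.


Soft-thresholding with lambda = 2.82:
prox(6.0627) = sign(6.0627)*max(|6.0627| - 2.82, 0) = 3.2427
prox(-6.2013) = sign(-6.2013)*max(|-6.2013| - 2.82, 0) = -3.3813
prox(-6.5262) = sign(-6.5262)*max(|-6.5262| - 2.82, 0) = -3.7062
prox(x) = [3.2427, -3.3813, -3.7062]
||prox(x)||_1 = 3.2427 + 3.3813 + 3.7062 = 10.3302


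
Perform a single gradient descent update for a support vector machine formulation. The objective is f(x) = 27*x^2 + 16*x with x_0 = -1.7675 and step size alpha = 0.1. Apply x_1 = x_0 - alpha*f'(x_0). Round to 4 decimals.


We compute the gradient at x_0 and apply the update.
f'(x) = 54*x + 16
f'(-1.7675) = 54*-1.7675 + 16 = -79.445
x_1 = -1.7675 - 0.1*-79.445 = 6.177


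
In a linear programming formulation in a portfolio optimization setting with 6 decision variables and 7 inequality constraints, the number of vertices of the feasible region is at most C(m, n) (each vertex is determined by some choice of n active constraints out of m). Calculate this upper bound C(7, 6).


Each vertex corresponds to some choice of n active constraints out of m, so the number of vertices is at most C(m, n) = m! / (n!(m-n)!).
m = 7, n = 6
Numerator: 7 * 6 * 5 * 4 * 3 * 2
Denominator: 6! = 720
C(7, 6) = 7


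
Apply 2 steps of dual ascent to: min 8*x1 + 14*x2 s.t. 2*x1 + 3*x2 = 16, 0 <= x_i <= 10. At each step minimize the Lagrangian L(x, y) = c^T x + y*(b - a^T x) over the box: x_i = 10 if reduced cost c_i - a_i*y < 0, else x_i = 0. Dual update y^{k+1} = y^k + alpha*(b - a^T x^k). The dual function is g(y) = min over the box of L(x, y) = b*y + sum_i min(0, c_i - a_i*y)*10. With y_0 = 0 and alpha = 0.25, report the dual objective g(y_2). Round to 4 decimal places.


Dual ascent for LP: min 8*x1 + 14*x2, 2*x1 + 3*x2 = 16, 0 <= x_i <= 10
Step 1: y^k = 0.0, reduced costs: (8.0, 14.0)
  x^k = (0.0, 0.0), subgradient = b - a^T x = 16.0
  y^{k+1} = 0.0 + 0.25*16.0 = 4.0
Step 2: y^k = 4.0, reduced costs: (0.0, 2.0)
  x^k = (0.0, 0.0), subgradient = b - a^T x = 16.0
  y^{k+1} = 4.0 + 0.25*16.0 = 8.0
Dual objective at y_2 = 8.0: reduced costs (-8.0, -10.0), box minimizer x = (10.0, 10.0)
g(y_2) = b*y + (c1 - a1*y)*x1 + (c2 - a2*y)*x2 = 16*8.0 + (-8.0)*10.0 + (-10.0)*10.0 = 128.0 - 80.0 - 100.0 = -52.0


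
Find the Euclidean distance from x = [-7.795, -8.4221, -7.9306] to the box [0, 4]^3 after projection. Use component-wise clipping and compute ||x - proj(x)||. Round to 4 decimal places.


Project each component onto [0, 4].
clip(-7.795) = 0.0, clip(-8.4221) = 0.0, clip(-7.9306) = 0.0
Projection = [0.0, 0.0, 0.0]
Squared diffs: [60.762, 70.9318, 62.8944]
Distance = sqrt(194.5882) = 13.9495


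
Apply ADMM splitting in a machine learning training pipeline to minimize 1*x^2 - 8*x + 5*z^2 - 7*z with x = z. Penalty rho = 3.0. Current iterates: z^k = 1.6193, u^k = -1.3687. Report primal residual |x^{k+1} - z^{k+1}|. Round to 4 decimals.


ADMM iteration with rho = 3.0, z^k = 1.6193, u^k = -1.3687
Step 1: x-update.
Minimize 1*x^2 - 8*x + (3.0/2)*(x - 1.6193 - 1.3687)^2
FOC: (2*1 + 3.0)*x = 8 + 3.0*(1.6193 + 1.3687)
x^{k+1} = 3.3928
Step 2: z-update.
Minimize 5*z^2 - 7*z + (3.0/2)*(3.3928 - z - 1.3687)^2
FOC: (2*5 + 3.0)*z = 7 + 3.0*(3.3928 - 1.3687)
z^{k+1} = 1.0056
Step 3: u-update.
u^{k+1} = -1.3687 + 3.3928 - 1.0056 = 1.0185
Step 4: Primal residual = |3.3928 - 1.0056| = 2.3872


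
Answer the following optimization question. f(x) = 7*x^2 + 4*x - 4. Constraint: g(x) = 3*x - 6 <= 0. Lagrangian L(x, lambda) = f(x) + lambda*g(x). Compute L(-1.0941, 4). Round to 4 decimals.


Step 1: Evaluate f(x).
f(-1.0941) = 7*(-1.0941)^2 + 4*(-1.0941) - 4 = 0.003
Step 2: Evaluate g(x).
g(-1.0941) = 3*-1.0941 - 6 = -9.2823
Step 3: Compute Lagrangian.
L = 0.003 + 4*-9.2823 = -37.1262


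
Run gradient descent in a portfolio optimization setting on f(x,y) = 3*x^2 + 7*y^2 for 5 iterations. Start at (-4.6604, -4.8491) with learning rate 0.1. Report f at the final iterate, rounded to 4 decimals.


Gradient descent on f(x,y) = 3*x^2 + 7*y^2.
Starting point: (-4.6604, -4.8491), alpha = 0.1
Step 1: grad_x = 2*3*-4.6604 = -27.9624, grad_y = 2*7*-4.8491 = -67.8874
  x_1 = -4.6604 - 0.1*-27.9624 = -1.8642
  y_1 = -4.8491 - 0.1*-67.8874 = 1.9396
Step 2: grad_x = 2*3*-1.8642 = -11.185, grad_y = 2*7*1.9396 = 27.155
  x_2 = -1.8642 - 0.1*-11.185 = -0.7457
  y_2 = 1.9396 - 0.1*27.155 = -0.7759
Step 3: grad_x = 2*3*-0.7457 = -4.474, grad_y = 2*7*-0.7759 = -10.862
  x_3 = -0.7457 - 0.1*-4.474 = -0.2983
  y_3 = -0.7759 - 0.1*-10.862 = 0.3103
Step 4: grad_x = 2*3*-0.2983 = -1.7896, grad_y = 2*7*0.3103 = 4.3448
  x_4 = -0.2983 - 0.1*-1.7896 = -0.1193
  y_4 = 0.3103 - 0.1*4.3448 = -0.1241
Step 5: grad_x = 2*3*-0.1193 = -0.7158, grad_y = 2*7*-0.1241 = -1.7379
  x_5 = -0.1193 - 0.1*-0.7158 = -0.0477
  y_5 = -0.1241 - 0.1*-1.7379 = 0.0497
f(-0.0477, 0.0497) = 3*(-0.0477)^2 + 7*0.0497^2 = 0.0241


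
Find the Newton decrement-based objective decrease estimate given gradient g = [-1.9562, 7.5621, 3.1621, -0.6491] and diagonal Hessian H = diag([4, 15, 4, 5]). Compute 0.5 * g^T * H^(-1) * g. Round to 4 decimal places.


Step 1: H is diagonal, so H^(-1) * g = [-0.4891, 0.5041, 0.7905, -0.1298].
Step 2: g^T H^(-1) g = sum_i g_i^2 / H_ii
  = (-1.9562)^2/4 + (7.5621)^2/15 + (3.1621)^2/4 + (-0.6491)^2/5
  = 0.9567 + 3.8124 + 2.4997 + 0.0843 = 7.353
Step 3: Objective decrease = 0.5 * g^T H^(-1) g = 3.6765


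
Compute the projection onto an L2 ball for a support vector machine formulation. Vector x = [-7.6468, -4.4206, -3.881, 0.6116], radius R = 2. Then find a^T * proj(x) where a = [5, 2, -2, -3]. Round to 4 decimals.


Step 1: Compute ||x|| (intermediates to 6 decimals).
||x|| = sqrt((-7.6468)^2 + (-4.4206)^2 + (-3.881)^2 + 0.6116^2) = 9.66703
Step 2: Project.
Since ||x|| > R, scale = R/||x|| = 2/9.66703 = 0.206889, proj(x) = scale * x
proj(x) = [-1.582039, -0.914574, -0.802936, 0.126533]
Step 3: Dot product.
a^T * proj(x) = 5*(-1.582039) + 2*(-0.914574) - 2*(-0.802936) - 3*0.126533 = -8.5131


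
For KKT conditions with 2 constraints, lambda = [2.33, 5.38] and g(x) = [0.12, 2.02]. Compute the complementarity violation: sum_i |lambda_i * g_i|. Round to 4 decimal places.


KKT complementary slackness check:
lambda_1 * g_1 = 2.33 * 0.12 = 0.2796
lambda_2 * g_2 = 5.38 * 2.02 = 10.8676
Total violation = 0.2796 + 10.8676 = 11.1472


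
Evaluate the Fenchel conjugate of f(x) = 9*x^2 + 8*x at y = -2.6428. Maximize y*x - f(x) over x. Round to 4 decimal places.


f*(y) = sup_x {y*x - a*x^2 - b*x} = sup_x {(y-b)*x - a*x^2}
FOC: (y - b) - 2a*x = 0 => x* = (y - b)/(2a)
x* = (-2.6428 - 8)/(2*9) = -0.5913
f*(-2.6428) = (y-b)^2/(4a) = (-2.6428 - 8)^2/(4*9)
= 113.2692/36 = 3.1464


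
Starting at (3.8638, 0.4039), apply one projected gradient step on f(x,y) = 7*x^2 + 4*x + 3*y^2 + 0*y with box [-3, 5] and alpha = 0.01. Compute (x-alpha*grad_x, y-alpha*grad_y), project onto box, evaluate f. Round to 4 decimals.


Step 1: Compute gradient at (3.8638, 0.4039).
grad_x = 2*7*3.8638 + 4 = 58.0932
grad_y = 2*3*0.4039 + 0 = 2.4234
Step 2: Gradient step.
x_raw = 3.8638 - 0.01*58.0932 = 3.2829
y_raw = 0.4039 - 0.01*2.4234 = 0.3797
Step 3: Project onto [-3, 5].
x_proj = clip(3.2829) = 3.2829
y_proj = clip(0.3797) = 0.3797
Step 4: Evaluate f.
f(3.2829, 0.3797) = 89.0045


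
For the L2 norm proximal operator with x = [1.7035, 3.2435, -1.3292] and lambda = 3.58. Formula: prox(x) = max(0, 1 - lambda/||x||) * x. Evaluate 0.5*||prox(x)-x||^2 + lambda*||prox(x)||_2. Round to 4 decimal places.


Step 1: Compute ||x||.
||x|| = 3.8973
Step 2: Compute scaling factor.
scale = max(0, 1 - 3.58/3.8973) = 0.0814
Step 3: prox(x) = [0.1387, 0.2641, -0.1082]
||prox(x)|| = 0.3173
Step 4: Proximal objective.
0.5*||prox-x||^2 = 6.4082
lambda*||prox|| = 1.1359
Total = 7.5441


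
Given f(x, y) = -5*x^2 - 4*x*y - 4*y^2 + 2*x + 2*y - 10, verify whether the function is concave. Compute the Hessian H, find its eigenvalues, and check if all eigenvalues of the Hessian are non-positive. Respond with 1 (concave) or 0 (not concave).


The Hessian of f(x,y) = -5*x^2 - 4*x*y - 4*y^2 + 2*x + 2*y - 10 is:
H = [[-10, -4], [-4, -8]]
Trace = -10 - 8 = -18
Determinant = -10*-8 - (-4)^2 = 64
Discriminant = (-18)^2 - 4*64 = 68.0
Eigenvalues: lambda_1 = -13.1231, lambda_2 = -4.8769
The function is concave.

1


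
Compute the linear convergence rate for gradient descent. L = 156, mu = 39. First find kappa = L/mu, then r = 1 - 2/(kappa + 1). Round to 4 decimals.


Step 1: Compute the condition number.
kappa = L/mu = 156/39 = 4.0
Step 2: Compute the convergence rate.
r = 1 - 2/(kappa + 1) = 1 - 2*mu/(L + mu) = (L - mu)/(L + mu) = 117/195 = 0.6


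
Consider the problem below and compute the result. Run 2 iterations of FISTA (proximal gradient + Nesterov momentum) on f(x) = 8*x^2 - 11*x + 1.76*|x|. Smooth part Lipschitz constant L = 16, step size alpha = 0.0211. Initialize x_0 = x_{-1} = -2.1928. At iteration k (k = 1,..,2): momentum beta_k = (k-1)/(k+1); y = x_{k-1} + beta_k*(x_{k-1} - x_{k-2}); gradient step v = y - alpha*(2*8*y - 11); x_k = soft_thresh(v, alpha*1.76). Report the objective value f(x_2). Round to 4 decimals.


FISTA on f(x) = 8*x^2 - 11*x + 1.76*|x|
L = 16, alpha = 0.0211
Iteration 1: beta = 0.0, y = -2.1928 + 0.0*(-2.1928 + 2.1928) = -2.1928
  grad(y) = -46.0848, v = y - alpha*grad = -1.2204
  prox(v) = soft_thresh(-1.2204, 0.0371) = -1.1833
Iteration 2: beta = 0.3333, y = -1.1833 + 0.3333*(-1.1833 + 2.1928) = -0.8468
  grad(y) = -24.5483, v = y - alpha*grad = -0.3288
  prox(v) = soft_thresh(-0.3288, 0.0371) = -0.2917
f(x_2) = 8*(-0.2917)^2 - 11*(-0.2917) + 1.76*|-0.2917| = 4.4021


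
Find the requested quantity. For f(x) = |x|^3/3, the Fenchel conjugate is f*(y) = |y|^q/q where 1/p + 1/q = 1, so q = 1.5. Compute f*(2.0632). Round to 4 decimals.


The conjugate exponent q satisfies 1/p + 1/q = 1.
p = 3, so q = 3/(3 - 1) = 1.5
|y|^q = 2.0632^1.5 = 2.9635
f*(2.0632) = 2.9635 / 1.5 = 1.9757


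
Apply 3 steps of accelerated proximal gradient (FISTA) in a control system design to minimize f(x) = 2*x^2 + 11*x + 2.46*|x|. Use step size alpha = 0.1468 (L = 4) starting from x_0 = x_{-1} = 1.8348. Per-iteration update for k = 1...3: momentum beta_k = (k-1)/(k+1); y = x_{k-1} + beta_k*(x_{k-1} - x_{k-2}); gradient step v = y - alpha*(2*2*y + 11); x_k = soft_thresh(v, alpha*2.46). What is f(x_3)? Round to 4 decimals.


FISTA on f(x) = 2*x^2 + 11*x + 2.46*|x|
L = 4, alpha = 0.1468
Iteration 1: beta = 0.0, y = 1.8348 + 0.0*(1.8348 - 1.8348) = 1.8348
  grad(y) = 18.3392, v = y - alpha*grad = -0.8574
  prox(v) = soft_thresh(-0.8574, 0.3611) = -0.4963
Iteration 2: beta = 0.3333, y = -0.4963 + 0.3333*(-0.4963 - 1.8348) = -1.2733
  grad(y) = 5.9068, v = y - alpha*grad = -2.1404
  prox(v) = soft_thresh(-2.1404, 0.3611) = -1.7793
Iteration 3: beta = 0.5, y = -1.7793 + 0.5*(-1.7793 + 0.4963) = -2.4208
  grad(y) = 1.3168, v = y - alpha*grad = -2.6141
  prox(v) = soft_thresh(-2.6141, 0.3611) = -2.253
f(x_3) = 2*(-2.253)^2 + 11*(-2.253) + 2.46*|-2.253| = -9.0886


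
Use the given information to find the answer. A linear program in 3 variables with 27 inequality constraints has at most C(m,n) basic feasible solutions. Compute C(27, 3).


Each vertex corresponds to some choice of n active constraints out of m, so the number of vertices is at most C(m, n) = m! / (n!(m-n)!).
m = 27, n = 3
Numerator: 27 * 26 * 25
Denominator: 3! = 6
C(27, 3) = 2925


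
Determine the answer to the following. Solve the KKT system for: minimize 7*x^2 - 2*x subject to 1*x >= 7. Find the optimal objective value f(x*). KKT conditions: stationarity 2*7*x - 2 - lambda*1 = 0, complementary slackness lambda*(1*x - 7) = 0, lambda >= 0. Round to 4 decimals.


Step 1: Try lambda = 0 (constraint inactive).
x_unc = 2/(2*7) = 0.1429
Check: 1*0.1429 = 0.1429 < 7 -- violated!
Step 2: Constraint must be active: 1*x = 7
x* = 7/1 = 7.0
lambda = (2*7*7.0 - 2)/1 = 96.0
Step 3: Compute optimal value.
f(x*) = 7*7.0^2 - 2*7.0 = 329.0


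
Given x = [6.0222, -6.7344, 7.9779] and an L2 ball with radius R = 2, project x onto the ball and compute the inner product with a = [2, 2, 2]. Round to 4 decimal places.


Step 1: Compute ||x|| (intermediates to 6 decimals).
||x|| = sqrt(6.0222^2 + (-6.7344)^2 + 7.9779^2) = 12.052631
Step 2: Project.
Since ||x|| > R, scale = R/||x|| = 2/12.052631 = 0.165939, proj(x) = scale * x
proj(x) = [0.999318, -1.1175, 1.323845]
Step 3: Dot product.
a^T * proj(x) = 2*0.999318 + 2*(-1.1175) + 2*1.323845 = 2.4113


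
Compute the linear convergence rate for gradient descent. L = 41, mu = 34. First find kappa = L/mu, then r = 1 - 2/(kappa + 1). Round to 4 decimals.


Step 1: Compute the condition number.
kappa = L/mu = 41/34 = 1.2059
Step 2: Compute the convergence rate.
r = 1 - 2/(kappa + 1) = 1 - 2*mu/(L + mu) = (L - mu)/(L + mu) = 7/75 = 0.0933


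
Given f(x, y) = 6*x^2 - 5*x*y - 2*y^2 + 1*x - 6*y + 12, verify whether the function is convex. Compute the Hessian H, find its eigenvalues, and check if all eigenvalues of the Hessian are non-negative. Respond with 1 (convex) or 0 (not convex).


The Hessian of f(x,y) = 6*x^2 - 5*x*y - 2*y^2 + 1*x - 6*y + 12 is:
H = [[12, -5], [-5, -4]]
Trace = 12 - 4 = 8
Determinant = 12*-4 - (-5)^2 = -73
Discriminant = (8)^2 - 4*-73 = 356.0
Eigenvalues: lambda_1 = -5.434, lambda_2 = 13.434
The function is not convex.

0


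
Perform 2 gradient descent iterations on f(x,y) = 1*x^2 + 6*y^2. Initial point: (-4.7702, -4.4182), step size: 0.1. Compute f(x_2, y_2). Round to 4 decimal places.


Gradient descent on f(x,y) = 1*x^2 + 6*y^2.
Starting point: (-4.7702, -4.4182), alpha = 0.1
Step 1: grad_x = 2*1*-4.7702 = -9.5404, grad_y = 2*6*-4.4182 = -53.0184
  x_1 = -4.7702 - 0.1*-9.5404 = -3.8162
  y_1 = -4.4182 - 0.1*-53.0184 = 0.8836
Step 2: grad_x = 2*1*-3.8162 = -7.6323, grad_y = 2*6*0.8836 = 10.6037
  x_2 = -3.8162 - 0.1*-7.6323 = -3.0529
  y_2 = 0.8836 - 0.1*10.6037 = -0.1767
f(-3.0529, -0.1767) = 1*(-3.0529)^2 + 6*(-0.1767)^2 = 9.5078


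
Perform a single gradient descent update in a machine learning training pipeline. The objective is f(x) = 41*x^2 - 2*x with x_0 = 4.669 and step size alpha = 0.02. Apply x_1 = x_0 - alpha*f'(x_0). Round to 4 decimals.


We compute the gradient at x_0 and apply the update.
f'(x) = 82*x - 2
f'(4.669) = 82*4.669 - 2 = 380.858
x_1 = 4.669 - 0.02*380.858 = -2.9482


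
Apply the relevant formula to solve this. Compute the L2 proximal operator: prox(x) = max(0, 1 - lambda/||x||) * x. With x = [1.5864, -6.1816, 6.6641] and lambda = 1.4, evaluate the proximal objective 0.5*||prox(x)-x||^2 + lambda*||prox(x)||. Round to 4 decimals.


Step 1: Compute ||x||.
||x|| = 9.2271
Step 2: Compute scaling factor.
scale = max(0, 1 - 1.4/9.2271) = 0.8483
Step 3: prox(x) = [1.3457, -5.2437, 5.653]
||prox(x)|| = 7.8271
Step 4: Proximal objective.
0.5*||prox-x||^2 = 0.98
lambda*||prox|| = 10.9579
Total = 11.9379


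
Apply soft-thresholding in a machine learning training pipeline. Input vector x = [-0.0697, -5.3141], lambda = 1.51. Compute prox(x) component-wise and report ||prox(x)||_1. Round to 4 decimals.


Soft-thresholding with lambda = 1.51:
prox(-0.0697) = sign(-0.0697)*max(|-0.0697| - 1.51, 0) = 0.0
prox(-5.3141) = sign(-5.3141)*max(|-5.3141| - 1.51, 0) = -3.8041
prox(x) = [0.0, -3.8041]
||prox(x)||_1 = 0.0 + 3.8041 = 3.8041


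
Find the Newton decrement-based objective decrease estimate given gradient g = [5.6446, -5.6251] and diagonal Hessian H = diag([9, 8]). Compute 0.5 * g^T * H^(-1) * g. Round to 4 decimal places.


Step 1: H is diagonal, so H^(-1) * g = [0.6272, -0.7031].
Step 2: g^T H^(-1) g = sum_i g_i^2 / H_ii
  = (5.6446)^2/9 + (-5.6251)^2/8
  = 3.5402 + 3.9552 = 7.4954
Step 3: Objective decrease = 0.5 * g^T H^(-1) g = 3.7477


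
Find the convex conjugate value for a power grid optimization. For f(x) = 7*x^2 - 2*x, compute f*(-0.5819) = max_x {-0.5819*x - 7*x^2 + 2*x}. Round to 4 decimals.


f*(y) = sup_x {y*x - a*x^2 - b*x} = sup_x {(y-b)*x - a*x^2}
FOC: (y - b) - 2a*x = 0 => x* = (y - b)/(2a)
x* = (-0.5819 + 2)/(2*7) = 0.1013
f*(-0.5819) = (y-b)^2/(4a) = (-0.5819 + 2)^2/(4*7)
= 2.011/28 = 0.0718


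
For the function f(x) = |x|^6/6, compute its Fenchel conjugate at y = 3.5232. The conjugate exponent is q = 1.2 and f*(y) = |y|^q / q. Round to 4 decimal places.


The conjugate exponent q satisfies 1/p + 1/q = 1.
p = 6, so q = 6/(6 - 1) = 1.2
|y|^q = 3.5232^1.2 = 4.5324
f*(3.5232) = 4.5324 / 1.2 = 3.777


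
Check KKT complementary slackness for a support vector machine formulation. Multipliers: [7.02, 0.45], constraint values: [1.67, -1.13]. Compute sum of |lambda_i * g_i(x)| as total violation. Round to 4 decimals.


KKT complementary slackness check:
lambda_1 * g_1 = 7.02 * 1.67 = 11.7234
lambda_2 * g_2 = 0.45 * -1.13 = -0.5085
Total violation = 11.7234 + 0.5085 = 12.2319


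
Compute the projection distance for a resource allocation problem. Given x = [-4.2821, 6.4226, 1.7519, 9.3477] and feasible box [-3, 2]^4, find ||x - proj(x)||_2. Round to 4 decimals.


Project each component onto [-3, 2].
clip(-4.2821) = -3.0, clip(6.4226) = 2.0, clip(1.7519) = 1.7519, clip(9.3477) = 2.0
Projection = [-3.0, 2.0, 1.7519, 2.0]
Squared diffs: [1.6438, 19.5594, 0.0, 53.9887]
Distance = sqrt(75.1919) = 8.6713


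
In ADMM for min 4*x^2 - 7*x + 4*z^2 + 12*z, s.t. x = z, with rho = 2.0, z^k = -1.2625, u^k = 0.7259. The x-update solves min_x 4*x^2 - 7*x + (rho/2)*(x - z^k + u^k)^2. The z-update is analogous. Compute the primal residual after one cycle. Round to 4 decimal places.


ADMM iteration with rho = 2.0, z^k = -1.2625, u^k = 0.7259
Step 1: x-update.
Minimize 4*x^2 - 7*x + (2.0/2)*(x + 1.2625 + 0.7259)^2
FOC: (2*4 + 2.0)*x = 7 + 2.0*(-1.2625 - 0.7259)
x^{k+1} = 0.3023
Step 2: z-update.
Minimize 4*z^2 + 12*z + (2.0/2)*(0.3023 - z + 0.7259)^2
FOC: (2*4 + 2.0)*z = -12 + 2.0*(0.3023 + 0.7259)
z^{k+1} = -0.9944
Step 3: u-update.
u^{k+1} = 0.7259 + 0.3023 + 0.9944 = 2.0226
Step 4: Primal residual = |0.3023 + 0.9944| = 1.2967


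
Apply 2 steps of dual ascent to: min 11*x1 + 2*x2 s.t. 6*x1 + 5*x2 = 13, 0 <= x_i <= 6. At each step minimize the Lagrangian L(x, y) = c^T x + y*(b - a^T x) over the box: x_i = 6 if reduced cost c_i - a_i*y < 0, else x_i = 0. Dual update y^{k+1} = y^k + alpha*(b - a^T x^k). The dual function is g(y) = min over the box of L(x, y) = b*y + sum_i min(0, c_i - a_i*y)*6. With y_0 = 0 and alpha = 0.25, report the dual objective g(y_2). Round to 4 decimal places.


Dual ascent for LP: min 11*x1 + 2*x2, 6*x1 + 5*x2 = 13, 0 <= x_i <= 6
Step 1: y^k = 0.0, reduced costs: (11.0, 2.0)
  x^k = (0.0, 0.0), subgradient = b - a^T x = 13.0
  y^{k+1} = 0.0 + 0.25*13.0 = 3.25
Step 2: y^k = 3.25, reduced costs: (-8.5, -14.25)
  x^k = (6.0, 6.0), subgradient = b - a^T x = -53.0
  y^{k+1} = 3.25 + 0.25*-53.0 = -10.0
Dual objective at y_2 = -10.0: reduced costs (71.0, 52.0), box minimizer x = (0.0, 0.0)
g(y_2) = b*y + (c1 - a1*y)*x1 + (c2 - a2*y)*x2 = 13*(-10.0) + 71.0*0.0 + 52.0*0.0 = -130.0 + 0.0 + 0.0 = -130.0


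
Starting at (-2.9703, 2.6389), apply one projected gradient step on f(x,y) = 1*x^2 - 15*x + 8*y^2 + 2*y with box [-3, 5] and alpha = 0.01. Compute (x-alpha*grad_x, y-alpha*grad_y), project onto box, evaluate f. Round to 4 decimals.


Step 1: Compute gradient at (-2.9703, 2.6389).
grad_x = 2*1*-2.9703 - 15 = -20.9406
grad_y = 2*8*2.6389 + 2 = 44.2224
Step 2: Gradient step.
x_raw = -2.9703 - 0.01*-20.9406 = -2.7609
y_raw = 2.6389 - 0.01*44.2224 = 2.1967
Step 3: Project onto [-3, 5].
x_proj = clip(-2.7609) = -2.7609
y_proj = clip(2.1967) = 2.1967
Step 4: Evaluate f.
f(-2.7609, 2.1967) = 92.0324


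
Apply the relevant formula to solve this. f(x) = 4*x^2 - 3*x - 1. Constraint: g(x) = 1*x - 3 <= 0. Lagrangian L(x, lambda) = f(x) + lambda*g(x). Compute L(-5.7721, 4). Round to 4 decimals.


Step 1: Evaluate f(x).
f(-5.7721) = 4*(-5.7721)^2 - 3*(-5.7721) - 1 = 149.5849
Step 2: Evaluate g(x).
g(-5.7721) = 1*-5.7721 - 3 = -8.7721
Step 3: Compute Lagrangian.
L = 149.5849 + 4*-8.7721 = 114.4965


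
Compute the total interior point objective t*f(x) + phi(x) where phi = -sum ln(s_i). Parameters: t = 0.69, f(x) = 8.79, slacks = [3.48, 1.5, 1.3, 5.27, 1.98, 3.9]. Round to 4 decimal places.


Step 1: Compute log-barrier.
ln values: [1.247, 0.4055, 0.2624, 1.662, 0.6831, 1.361]
phi = -(1.247 + 0.4055 + 0.2624 + 1.662 + 0.6831 + 1.361) = -5.621
Step 2: Compute augmented objective.
t*f(x) = 0.69*8.79 = 6.0651
Total = 6.0651 - 5.621 = 0.4441


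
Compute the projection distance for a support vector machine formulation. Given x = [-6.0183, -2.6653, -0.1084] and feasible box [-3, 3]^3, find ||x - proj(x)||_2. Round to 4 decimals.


Project each component onto [-3, 3].
clip(-6.0183) = -3.0, clip(-2.6653) = -2.6653, clip(-0.1084) = -0.1084
Projection = [-3.0, -2.6653, -0.1084]
Squared diffs: [9.1101, 0.0, 0.0]
Distance = sqrt(9.1101) = 3.0183


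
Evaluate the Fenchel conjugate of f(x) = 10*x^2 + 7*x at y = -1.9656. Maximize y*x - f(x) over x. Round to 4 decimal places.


f*(y) = sup_x {y*x - a*x^2 - b*x} = sup_x {(y-b)*x - a*x^2}
FOC: (y - b) - 2a*x = 0 => x* = (y - b)/(2a)
x* = (-1.9656 - 7)/(2*10) = -0.4483
f*(-1.9656) = (y-b)^2/(4a) = (-1.9656 - 7)^2/(4*10)
= 80.382/40 = 2.0095


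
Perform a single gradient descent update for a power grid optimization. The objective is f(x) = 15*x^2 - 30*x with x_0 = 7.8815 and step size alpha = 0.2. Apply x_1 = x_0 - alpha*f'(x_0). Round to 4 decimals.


We compute the gradient at x_0 and apply the update.
f'(x) = 30*x - 30
f'(7.8815) = 30*7.8815 - 30 = 206.445
x_1 = 7.8815 - 0.2*206.445 = -33.4075


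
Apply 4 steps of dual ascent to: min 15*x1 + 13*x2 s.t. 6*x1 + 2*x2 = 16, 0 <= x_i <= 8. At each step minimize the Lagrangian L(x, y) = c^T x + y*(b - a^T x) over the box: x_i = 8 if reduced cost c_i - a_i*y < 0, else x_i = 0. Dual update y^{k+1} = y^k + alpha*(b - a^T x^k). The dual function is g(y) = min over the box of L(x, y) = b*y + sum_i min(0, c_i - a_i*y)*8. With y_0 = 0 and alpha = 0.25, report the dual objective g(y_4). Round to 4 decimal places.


Dual ascent for LP: min 15*x1 + 13*x2, 6*x1 + 2*x2 = 16, 0 <= x_i <= 8
Step 1: y^k = 0.0, reduced costs: (15.0, 13.0)
  x^k = (0.0, 0.0), subgradient = b - a^T x = 16.0
  y^{k+1} = 0.0 + 0.25*16.0 = 4.0
Step 2: y^k = 4.0, reduced costs: (-9.0, 5.0)
  x^k = (8.0, 0.0), subgradient = b - a^T x = -32.0
  y^{k+1} = 4.0 + 0.25*-32.0 = -4.0
Step 3: y^k = -4.0, reduced costs: (39.0, 21.0)
  x^k = (0.0, 0.0), subgradient = b - a^T x = 16.0
  y^{k+1} = -4.0 + 0.25*16.0 = 0.0
Step 4: y^k = 0.0, reduced costs: (15.0, 13.0)
  x^k = (0.0, 0.0), subgradient = b - a^T x = 16.0
  y^{k+1} = 0.0 + 0.25*16.0 = 4.0
Dual objective at y_4 = 4.0: reduced costs (-9.0, 5.0), box minimizer x = (8.0, 0.0)
g(y_4) = b*y + (c1 - a1*y)*x1 + (c2 - a2*y)*x2 = 16*4.0 + (-9.0)*8.0 + 5.0*0.0 = 64.0 - 72.0 + 0.0 = -8.0


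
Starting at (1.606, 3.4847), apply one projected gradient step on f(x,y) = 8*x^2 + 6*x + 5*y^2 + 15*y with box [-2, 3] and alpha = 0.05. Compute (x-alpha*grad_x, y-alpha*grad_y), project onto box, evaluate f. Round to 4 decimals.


Step 1: Compute gradient at (1.606, 3.4847).
grad_x = 2*8*1.606 + 6 = 31.696
grad_y = 2*5*3.4847 + 15 = 49.847
Step 2: Gradient step.
x_raw = 1.606 - 0.05*31.696 = 0.0212
y_raw = 3.4847 - 0.05*49.847 = 0.9924
Step 3: Project onto [-2, 3].
x_proj = clip(0.0212) = 0.0212
y_proj = clip(0.9924) = 0.9924
Step 4: Evaluate f.
f(0.0212, 0.9924) = 19.9398


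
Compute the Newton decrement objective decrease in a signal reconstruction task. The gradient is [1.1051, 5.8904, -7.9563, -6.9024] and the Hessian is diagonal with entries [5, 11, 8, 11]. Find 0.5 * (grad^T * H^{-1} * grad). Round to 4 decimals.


Step 1: H is diagonal, so H^(-1) * g = [0.221, 0.5355, -0.9945, -0.6275].
Step 2: g^T H^(-1) g = sum_i g_i^2 / H_ii
  = (1.1051)^2/5 + (5.8904)^2/11 + (-7.9563)^2/8 + (-6.9024)^2/11
  = 0.2442 + 3.1543 + 7.9128 + 4.3312 = 15.6425
Step 3: Objective decrease = 0.5 * g^T H^(-1) g = 7.8213


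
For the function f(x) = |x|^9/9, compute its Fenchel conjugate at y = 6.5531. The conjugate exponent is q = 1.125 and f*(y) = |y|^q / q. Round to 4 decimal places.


The conjugate exponent q satisfies 1/p + 1/q = 1.
p = 9, so q = 9/(9 - 1) = 1.125
|y|^q = 6.5531^1.125 = 8.289
f*(6.5531) = 8.289 / 1.125 = 7.368


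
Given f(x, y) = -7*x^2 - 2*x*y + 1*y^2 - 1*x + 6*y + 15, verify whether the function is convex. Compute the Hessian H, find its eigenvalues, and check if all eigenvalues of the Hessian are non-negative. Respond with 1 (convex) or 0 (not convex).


The Hessian of f(x,y) = -7*x^2 - 2*x*y + 1*y^2 - 1*x + 6*y + 15 is:
H = [[-14, -2], [-2, 2]]
Trace = -14 + 2 = -12
Determinant = -14*2 - (-2)^2 = -32
Discriminant = (-12)^2 - 4*-32 = 272.0
Eigenvalues: lambda_1 = -14.2462, lambda_2 = 2.2462
The function is not convex.

0


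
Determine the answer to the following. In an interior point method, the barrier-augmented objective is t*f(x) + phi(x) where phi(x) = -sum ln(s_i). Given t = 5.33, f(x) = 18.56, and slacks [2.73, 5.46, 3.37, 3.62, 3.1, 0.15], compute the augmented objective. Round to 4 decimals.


Step 1: Compute log-barrier.
ln values: [1.0043, 1.6974, 1.2149, 1.2865, 1.1314, -1.8971]
phi = -(1.0043 + 1.6974 + 1.2149 + 1.2865 + 1.1314 - 1.8971) = -4.4374
Step 2: Compute augmented objective.
t*f(x) = 5.33*18.56 = 98.9248
Total = 98.9248 - 4.4374 = 94.4874


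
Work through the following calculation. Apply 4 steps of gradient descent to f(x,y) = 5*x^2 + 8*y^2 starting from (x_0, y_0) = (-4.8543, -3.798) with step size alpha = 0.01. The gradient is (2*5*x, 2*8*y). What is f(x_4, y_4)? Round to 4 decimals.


Gradient descent on f(x,y) = 5*x^2 + 8*y^2.
Starting point: (-4.8543, -3.798), alpha = 0.01
Step 1: grad_x = 2*5*-4.8543 = -48.543, grad_y = 2*8*-3.798 = -60.768
  x_1 = -4.8543 - 0.01*-48.543 = -4.3689
  y_1 = -3.798 - 0.01*-60.768 = -3.1903
Step 2: grad_x = 2*5*-4.3689 = -43.6887, grad_y = 2*8*-3.1903 = -51.0451
  x_2 = -4.3689 - 0.01*-43.6887 = -3.932
  y_2 = -3.1903 - 0.01*-51.0451 = -2.6799
Step 3: grad_x = 2*5*-3.932 = -39.3198, grad_y = 2*8*-2.6799 = -42.8779
  x_3 = -3.932 - 0.01*-39.3198 = -3.5388
  y_3 = -2.6799 - 0.01*-42.8779 = -2.2511
Step 4: grad_x = 2*5*-3.5388 = -35.3878, grad_y = 2*8*-2.2511 = -36.0174
  x_4 = -3.5388 - 0.01*-35.3878 = -3.1849
  y_4 = -2.2511 - 0.01*-36.0174 = -1.8909
f(-3.1849, -1.8909) = 5*(-3.1849)^2 + 8*(-1.8909)^2 = 79.3226


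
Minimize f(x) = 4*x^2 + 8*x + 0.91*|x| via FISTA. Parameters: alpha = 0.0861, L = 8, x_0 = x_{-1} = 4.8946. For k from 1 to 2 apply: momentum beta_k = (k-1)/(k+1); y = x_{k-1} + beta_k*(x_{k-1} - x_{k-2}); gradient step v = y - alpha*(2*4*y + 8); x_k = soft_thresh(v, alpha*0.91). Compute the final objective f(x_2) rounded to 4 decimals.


FISTA on f(x) = 4*x^2 + 8*x + 0.91*|x|
L = 8, alpha = 0.0861
Iteration 1: beta = 0.0, y = 4.8946 + 0.0*(4.8946 - 4.8946) = 4.8946
  grad(y) = 47.1568, v = y - alpha*grad = 0.8344
  prox(v) = soft_thresh(0.8344, 0.0784) = 0.756
Iteration 2: beta = 0.3333, y = 0.756 + 0.3333*(0.756 - 4.8946) = -0.6235
  grad(y) = 3.0123, v = y - alpha*grad = -0.8828
  prox(v) = soft_thresh(-0.8828, 0.0784) = -0.8045
f(x_2) = 4*(-0.8045)^2 + 8*(-0.8045) + 0.91*|-0.8045| = -3.115


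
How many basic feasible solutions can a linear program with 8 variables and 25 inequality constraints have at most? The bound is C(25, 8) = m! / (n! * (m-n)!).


Each vertex corresponds to some choice of n active constraints out of m, so the number of vertices is at most C(m, n) = m! / (n!(m-n)!).
m = 25, n = 8
Numerator: 25 * 24 * 23 * 22 * 21 * 20 * 19 * 18
Denominator: 8! = 40320
C(25, 8) = 1081575


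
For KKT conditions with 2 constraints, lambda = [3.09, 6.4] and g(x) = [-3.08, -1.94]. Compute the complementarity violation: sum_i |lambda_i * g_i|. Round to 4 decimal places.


KKT complementary slackness check:
lambda_1 * g_1 = 3.09 * -3.08 = -9.5172
lambda_2 * g_2 = 6.4 * -1.94 = -12.416
Total violation = 9.5172 + 12.416 = 21.9332


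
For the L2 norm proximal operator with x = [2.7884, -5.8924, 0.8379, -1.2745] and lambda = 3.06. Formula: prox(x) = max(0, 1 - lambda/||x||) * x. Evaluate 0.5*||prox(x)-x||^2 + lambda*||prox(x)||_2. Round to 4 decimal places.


Step 1: Compute ||x||.
||x|| = 6.6949
Step 2: Compute scaling factor.
scale = max(0, 1 - 3.06/6.6949) = 0.5429
Step 3: prox(x) = [1.5139, -3.1992, 0.4549, -0.692]
||prox(x)|| = 3.6349
Step 4: Proximal objective.
0.5*||prox-x||^2 = 4.6818
lambda*||prox|| = 11.1228
Total = 15.8047


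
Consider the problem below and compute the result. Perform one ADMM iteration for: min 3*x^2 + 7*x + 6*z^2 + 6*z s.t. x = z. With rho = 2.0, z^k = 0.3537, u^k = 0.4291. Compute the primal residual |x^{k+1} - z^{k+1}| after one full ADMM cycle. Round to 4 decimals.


ADMM iteration with rho = 2.0, z^k = 0.3537, u^k = 0.4291
Step 1: x-update.
Minimize 3*x^2 + 7*x + (2.0/2)*(x - 0.3537 + 0.4291)^2
FOC: (2*3 + 2.0)*x = -7 + 2.0*(0.3537 - 0.4291)
x^{k+1} = -0.8939
Step 2: z-update.
Minimize 6*z^2 + 6*z + (2.0/2)*(-0.8939 - z + 0.4291)^2
FOC: (2*6 + 2.0)*z = -6 + 2.0*(-0.8939 + 0.4291)
z^{k+1} = -0.495
Step 3: u-update.
u^{k+1} = 0.4291 - 0.8939 + 0.495 = 0.0302
Step 4: Primal residual = |-0.8939 + 0.495| = 0.3989


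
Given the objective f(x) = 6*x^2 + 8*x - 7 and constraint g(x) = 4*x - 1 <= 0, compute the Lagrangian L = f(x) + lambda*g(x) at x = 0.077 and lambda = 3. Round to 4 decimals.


Step 1: Evaluate f(x).
f(0.077) = 6*0.077^2 + 8*0.077 - 7 = -6.3484
Step 2: Evaluate g(x).
g(0.077) = 4*0.077 - 1 = -0.692
Step 3: Compute Lagrangian.
L = -6.3484 + 3*-0.692 = -8.4244


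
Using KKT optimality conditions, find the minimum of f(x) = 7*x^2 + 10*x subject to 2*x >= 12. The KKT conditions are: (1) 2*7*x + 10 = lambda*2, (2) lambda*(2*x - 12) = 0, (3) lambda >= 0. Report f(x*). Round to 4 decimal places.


Step 1: Try lambda = 0 (constraint inactive).
x_unc = -10/(2*7) = -0.7143
Check: 2*-0.7143 = -1.4286 < 12 -- violated!
Step 2: Constraint must be active: 2*x = 12
x* = 12/2 = 6.0
lambda = (2*7*6.0 + 10)/2 = 47.0
Step 3: Compute optimal value.
f(x*) = 7*6.0^2 + 10*6.0 = 312.0


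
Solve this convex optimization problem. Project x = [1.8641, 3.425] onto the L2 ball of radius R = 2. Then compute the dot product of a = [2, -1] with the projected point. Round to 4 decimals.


Step 1: Compute ||x|| (intermediates to 6 decimals).
||x|| = sqrt(1.8641^2 + 3.425^2) = 3.899422
Step 2: Project.
Since ||x|| > R, scale = R/||x|| = 2/3.899422 = 0.512897, proj(x) = scale * x
proj(x) = [0.956091, 1.756672]
Step 3: Dot product.
a^T * proj(x) = 2*0.956091 - 1*1.756672 = 0.1555


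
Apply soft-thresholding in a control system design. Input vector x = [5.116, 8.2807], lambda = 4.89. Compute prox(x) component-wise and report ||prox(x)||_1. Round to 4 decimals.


Soft-thresholding with lambda = 4.89:
prox(5.116) = sign(5.116)*max(|5.116| - 4.89, 0) = 0.226
prox(8.2807) = sign(8.2807)*max(|8.2807| - 4.89, 0) = 3.3907
prox(x) = [0.226, 3.3907]
||prox(x)||_1 = 0.226 + 3.3907 = 3.6167


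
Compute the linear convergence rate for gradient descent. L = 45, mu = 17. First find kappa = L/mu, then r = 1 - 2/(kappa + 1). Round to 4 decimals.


Step 1: Compute the condition number.
kappa = L/mu = 45/17 = 2.6471
Step 2: Compute the convergence rate.
r = 1 - 2/(kappa + 1) = 1 - 2*mu/(L + mu) = (L - mu)/(L + mu) = 28/62 = 0.4516


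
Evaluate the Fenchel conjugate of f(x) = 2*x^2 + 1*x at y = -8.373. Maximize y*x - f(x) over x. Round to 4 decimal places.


f*(y) = sup_x {y*x - a*x^2 - b*x} = sup_x {(y-b)*x - a*x^2}
FOC: (y - b) - 2a*x = 0 => x* = (y - b)/(2a)
x* = (-8.373 - 1)/(2*2) = -2.3433
f*(-8.373) = (y-b)^2/(4a) = (-8.373 - 1)^2/(4*2)
= 87.8531/8 = 10.9816


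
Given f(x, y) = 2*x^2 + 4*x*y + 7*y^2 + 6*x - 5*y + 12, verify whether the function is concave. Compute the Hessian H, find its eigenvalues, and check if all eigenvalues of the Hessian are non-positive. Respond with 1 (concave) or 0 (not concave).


The Hessian of f(x,y) = 2*x^2 + 4*x*y + 7*y^2 + 6*x - 5*y + 12 is:
H = [[4, 4], [4, 14]]
Trace = 4 + 14 = 18
Determinant = 4*14 - (4)^2 = 40
Discriminant = (18)^2 - 4*40 = 164.0
Eigenvalues: lambda_1 = 2.5969, lambda_2 = 15.4031
The function is not concave.

0
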